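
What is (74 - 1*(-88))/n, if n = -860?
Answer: -81/430 ≈ -0.18837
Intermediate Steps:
(74 - 1*(-88))/n = (74 - 1*(-88))/(-860) = (74 + 88)*(-1/860) = 162*(-1/860) = -81/430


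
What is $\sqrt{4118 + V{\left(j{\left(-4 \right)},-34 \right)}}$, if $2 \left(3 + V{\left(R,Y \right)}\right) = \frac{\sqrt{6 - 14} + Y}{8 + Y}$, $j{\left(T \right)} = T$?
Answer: $\frac{\sqrt{2782182 - 26 i \sqrt{2}}}{26} \approx 64.153 - 0.00042393 i$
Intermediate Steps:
$V{\left(R,Y \right)} = -3 + \frac{Y + 2 i \sqrt{2}}{2 \left(8 + Y\right)}$ ($V{\left(R,Y \right)} = -3 + \frac{\left(\sqrt{6 - 14} + Y\right) \frac{1}{8 + Y}}{2} = -3 + \frac{\left(\sqrt{-8} + Y\right) \frac{1}{8 + Y}}{2} = -3 + \frac{\left(2 i \sqrt{2} + Y\right) \frac{1}{8 + Y}}{2} = -3 + \frac{\left(Y + 2 i \sqrt{2}\right) \frac{1}{8 + Y}}{2} = -3 + \frac{\frac{1}{8 + Y} \left(Y + 2 i \sqrt{2}\right)}{2} = -3 + \frac{Y + 2 i \sqrt{2}}{2 \left(8 + Y\right)}$)
$\sqrt{4118 + V{\left(j{\left(-4 \right)},-34 \right)}} = \sqrt{4118 + \frac{-24 - -85 + i \sqrt{2}}{8 - 34}} = \sqrt{4118 + \frac{-24 + 85 + i \sqrt{2}}{-26}} = \sqrt{4118 - \frac{61 + i \sqrt{2}}{26}} = \sqrt{4118 - \left(\frac{61}{26} + \frac{i \sqrt{2}}{26}\right)} = \sqrt{\frac{107007}{26} - \frac{i \sqrt{2}}{26}}$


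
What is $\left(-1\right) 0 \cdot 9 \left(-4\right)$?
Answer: $0$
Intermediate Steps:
$\left(-1\right) 0 \cdot 9 \left(-4\right) = 0 \cdot 9 \left(-4\right) = 0 \left(-4\right) = 0$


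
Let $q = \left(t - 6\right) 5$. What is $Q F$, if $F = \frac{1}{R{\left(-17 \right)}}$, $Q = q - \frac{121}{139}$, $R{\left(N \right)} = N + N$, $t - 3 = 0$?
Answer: $\frac{1103}{2363} \approx 0.46678$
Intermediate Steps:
$t = 3$ ($t = 3 + 0 = 3$)
$q = -15$ ($q = \left(3 - 6\right) 5 = \left(-3\right) 5 = -15$)
$R{\left(N \right)} = 2 N$
$Q = - \frac{2206}{139}$ ($Q = -15 - \frac{121}{139} = - \frac{2206}{139} \approx -15.87$)
$F = - \frac{1}{34}$ ($F = \frac{1}{2 \left(-17\right)} = \frac{1}{-34} = - \frac{1}{34} \approx -0.029412$)
$Q F = \left(- \frac{2206}{139}\right) \left(- \frac{1}{34}\right) = \frac{1103}{2363}$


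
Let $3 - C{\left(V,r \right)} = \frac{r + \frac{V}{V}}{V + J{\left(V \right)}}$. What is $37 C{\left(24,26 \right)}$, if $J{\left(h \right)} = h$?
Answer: $\frac{1443}{16} \approx 90.188$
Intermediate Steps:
$C{\left(V,r \right)} = 3 - \frac{1 + r}{2 V}$ ($C{\left(V,r \right)} = 3 - \frac{r + \frac{V}{V}}{V + V} = 3 - \frac{r + 1}{2 V} = 3 - \left(1 + r\right) \frac{1}{2 V} = 3 - \frac{1 + r}{2 V}$)
$37 C{\left(24,26 \right)} = 37 \frac{-1 - 26 + 6 \cdot 24}{2 \cdot 24} = 37 \cdot \frac{1}{2} \cdot \frac{1}{24} \left(-1 - 26 + 144\right) = 37 \cdot \frac{1}{2} \cdot \frac{1}{24} \cdot 117 = 37 \cdot \frac{39}{16} = \frac{1443}{16}$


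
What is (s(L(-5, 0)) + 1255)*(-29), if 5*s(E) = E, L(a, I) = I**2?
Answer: -36395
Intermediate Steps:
s(E) = E/5
(s(L(-5, 0)) + 1255)*(-29) = ((1/5)*0**2 + 1255)*(-29) = ((1/5)*0 + 1255)*(-29) = (0 + 1255)*(-29) = 1255*(-29) = -36395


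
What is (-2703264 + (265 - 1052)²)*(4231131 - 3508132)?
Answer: -1506654001105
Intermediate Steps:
(-2703264 + (265 - 1052)²)*(4231131 - 3508132) = (-2703264 + (-787)²)*722999 = (-2703264 + 619369)*722999 = -2083895*722999 = -1506654001105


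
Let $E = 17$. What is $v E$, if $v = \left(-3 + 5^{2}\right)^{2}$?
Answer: $8228$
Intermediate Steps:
$v = 484$ ($v = \left(-3 + 25\right)^{2} = 22^{2} = 484$)
$v E = 484 \cdot 17 = 8228$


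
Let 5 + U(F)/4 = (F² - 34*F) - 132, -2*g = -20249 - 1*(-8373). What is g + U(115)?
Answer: 42650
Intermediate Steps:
g = 5938 (g = -(-20249 - 1*(-8373))/2 = -(-20249 + 8373)/2 = -½*(-11876) = 5938)
U(F) = -548 - 136*F + 4*F² (U(F) = -20 + 4*((F² - 34*F) - 132) = -20 + 4*(-132 + F² - 34*F) = -20 + (-528 - 136*F + 4*F²) = -548 - 136*F + 4*F²)
g + U(115) = 5938 + (-548 - 136*115 + 4*115²) = 5938 + (-548 - 15640 + 4*13225) = 5938 + (-548 - 15640 + 52900) = 5938 + 36712 = 42650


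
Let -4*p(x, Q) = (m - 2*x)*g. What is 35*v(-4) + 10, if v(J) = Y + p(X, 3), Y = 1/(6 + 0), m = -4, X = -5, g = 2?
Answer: -535/6 ≈ -89.167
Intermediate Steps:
p(x, Q) = 2 + x (p(x, Q) = -(-4 - 2*x)*2/4 = -(-8 - 4*x)/4 = 2 + x)
Y = ⅙ (Y = 1/6 = ⅙ ≈ 0.16667)
v(J) = -17/6 (v(J) = ⅙ + (2 - 5) = ⅙ - 3 = -17/6)
35*v(-4) + 10 = 35*(-17/6) + 10 = -595/6 + 10 = -535/6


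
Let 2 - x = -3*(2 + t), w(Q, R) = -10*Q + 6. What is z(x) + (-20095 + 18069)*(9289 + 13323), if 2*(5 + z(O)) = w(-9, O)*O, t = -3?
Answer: -45811965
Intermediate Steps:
w(Q, R) = 6 - 10*Q
x = -1 (x = 2 - (-3)*(2 - 3) = 2 - (-3)*(-1) = 2 - 1*3 = 2 - 3 = -1)
z(O) = -5 + 48*O (z(O) = -5 + ((6 - 10*(-9))*O)/2 = -5 + ((6 + 90)*O)/2 = -5 + (96*O)/2 = -5 + 48*O)
z(x) + (-20095 + 18069)*(9289 + 13323) = (-5 + 48*(-1)) + (-20095 + 18069)*(9289 + 13323) = (-5 - 48) - 2026*22612 = -53 - 45811912 = -45811965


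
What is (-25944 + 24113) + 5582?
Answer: 3751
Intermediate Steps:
(-25944 + 24113) + 5582 = -1831 + 5582 = 3751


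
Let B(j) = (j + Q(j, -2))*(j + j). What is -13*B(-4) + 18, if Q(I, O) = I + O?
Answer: -1022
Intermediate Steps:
B(j) = 2*j*(-2 + 2*j) (B(j) = (j + (j - 2))*(j + j) = (j + (-2 + j))*(2*j) = (-2 + 2*j)*(2*j) = 2*j*(-2 + 2*j))
-13*B(-4) + 18 = -52*(-4)*(-1 - 4) + 18 = -52*(-4)*(-5) + 18 = -13*80 + 18 = -1040 + 18 = -1022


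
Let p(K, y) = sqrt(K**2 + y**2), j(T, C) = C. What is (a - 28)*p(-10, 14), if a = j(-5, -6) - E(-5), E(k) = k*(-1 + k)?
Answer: -128*sqrt(74) ≈ -1101.1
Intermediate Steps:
a = -36 (a = -6 - (-5)*(-1 - 5) = -6 - (-5)*(-6) = -6 - 1*30 = -6 - 30 = -36)
(a - 28)*p(-10, 14) = (-36 - 28)*sqrt((-10)**2 + 14**2) = -64*sqrt(100 + 196) = -128*sqrt(74)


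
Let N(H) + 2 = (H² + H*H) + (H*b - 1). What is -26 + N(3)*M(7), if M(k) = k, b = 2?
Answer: 121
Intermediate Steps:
N(H) = -3 + 2*H + 2*H² (N(H) = -2 + ((H² + H*H) + (H*2 - 1)) = -2 + ((H² + H²) + (2*H - 1)) = -2 + (2*H² + (-1 + 2*H)) = -2 + (-1 + 2*H + 2*H²) = -3 + 2*H + 2*H²)
-26 + N(3)*M(7) = -26 + (-3 + 2*3 + 2*3²)*7 = -26 + (-3 + 6 + 2*9)*7 = -26 + (-3 + 6 + 18)*7 = -26 + 21*7 = -26 + 147 = 121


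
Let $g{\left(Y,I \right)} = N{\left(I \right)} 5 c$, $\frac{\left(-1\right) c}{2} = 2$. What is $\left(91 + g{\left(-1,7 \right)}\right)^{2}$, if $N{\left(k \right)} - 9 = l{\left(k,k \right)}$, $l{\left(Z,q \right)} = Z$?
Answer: $52441$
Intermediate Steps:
$c = -4$ ($c = \left(-2\right) 2 = -4$)
$N{\left(k \right)} = 9 + k$
$g{\left(Y,I \right)} = -180 - 20 I$ ($g{\left(Y,I \right)} = \left(9 + I\right) 5 \left(-4\right) = \left(45 + 5 I\right) \left(-4\right) = -180 - 20 I$)
$\left(91 + g{\left(-1,7 \right)}\right)^{2} = \left(91 - 320\right)^{2} = \left(-229\right)^{2} = 52441$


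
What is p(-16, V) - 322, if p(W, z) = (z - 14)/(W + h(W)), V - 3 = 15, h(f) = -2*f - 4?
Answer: -965/3 ≈ -321.67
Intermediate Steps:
h(f) = -4 - 2*f
V = 18 (V = 3 + 15 = 18)
p(W, z) = (-14 + z)/(-4 - W) (p(W, z) = (z - 14)/(W + (-4 - 2*W)) = (-14 + z)/(-4 - W))
p(-16, V) - 322 = (14 - 1*18)/(4 - 16) - 322 = (14 - 18)/(-12) - 322 = -1/12*(-4) - 322 = ⅓ - 322 = -965/3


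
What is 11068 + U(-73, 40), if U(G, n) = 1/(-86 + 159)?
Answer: 807965/73 ≈ 11068.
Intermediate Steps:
U(G, n) = 1/73
11068 + U(-73, 40) = 11068 + 1/73 = 807965/73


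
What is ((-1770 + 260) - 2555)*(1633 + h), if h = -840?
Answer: -3223545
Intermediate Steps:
((-1770 + 260) - 2555)*(1633 + h) = ((-1770 + 260) - 2555)*(1633 - 840) = (-1510 - 2555)*793 = -4065*793 = -3223545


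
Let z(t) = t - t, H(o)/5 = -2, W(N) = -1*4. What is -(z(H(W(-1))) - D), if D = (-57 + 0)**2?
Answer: 3249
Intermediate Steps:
W(N) = -4
H(o) = -10 (H(o) = 5*(-2) = -10)
z(t) = 0
D = 3249 (D = (-57)**2 = 3249)
-(z(H(W(-1))) - D) = -(0 - 1*3249) = -(0 - 3249) = -1*(-3249) = 3249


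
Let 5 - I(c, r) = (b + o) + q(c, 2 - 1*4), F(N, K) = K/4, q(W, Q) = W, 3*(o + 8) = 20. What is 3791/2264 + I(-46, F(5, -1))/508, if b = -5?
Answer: 1541723/862584 ≈ 1.7873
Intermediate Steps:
o = -4/3 (o = -8 + (1/3)*20 = -8 + 20/3 = -4/3 ≈ -1.3333)
F(N, K) = K/4 (F(N, K) = K*(1/4) = K/4)
I(c, r) = 34/3 - c (I(c, r) = 5 - ((-5 - 4/3) + c) = 5 - (-19/3 + c) = 5 + (19/3 - c) = 34/3 - c)
3791/2264 + I(-46, F(5, -1))/508 = 3791/2264 + (34/3 - 1*(-46))/508 = 3791*(1/2264) + (34/3 + 46)*(1/508) = 3791/2264 + (172/3)*(1/508) = 3791/2264 + 43/381 = 1541723/862584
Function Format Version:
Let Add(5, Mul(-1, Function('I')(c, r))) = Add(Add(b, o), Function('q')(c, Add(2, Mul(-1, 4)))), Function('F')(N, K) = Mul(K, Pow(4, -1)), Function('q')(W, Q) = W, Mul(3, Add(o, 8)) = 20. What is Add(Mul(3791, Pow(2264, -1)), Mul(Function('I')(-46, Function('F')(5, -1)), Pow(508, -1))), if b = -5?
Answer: Rational(1541723, 862584) ≈ 1.7873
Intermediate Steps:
o = Rational(-4, 3) (o = Add(-8, Mul(Rational(1, 3), 20)) = Add(-8, Rational(20, 3)) = Rational(-4, 3) ≈ -1.3333)
Function('F')(N, K) = Mul(Rational(1, 4), K) (Function('F')(N, K) = Mul(K, Rational(1, 4)) = Mul(Rational(1, 4), K))
Function('I')(c, r) = Add(Rational(34, 3), Mul(-1, c)) (Function('I')(c, r) = Add(5, Mul(-1, Add(Add(-5, Rational(-4, 3)), c))) = Add(5, Mul(-1, Add(Rational(-19, 3), c))) = Add(5, Add(Rational(19, 3), Mul(-1, c))) = Add(Rational(34, 3), Mul(-1, c)))
Add(Mul(3791, Pow(2264, -1)), Mul(Function('I')(-46, Function('F')(5, -1)), Pow(508, -1))) = Add(Mul(3791, Pow(2264, -1)), Mul(Add(Rational(34, 3), Mul(-1, -46)), Pow(508, -1))) = Add(Mul(3791, Rational(1, 2264)), Mul(Add(Rational(34, 3), 46), Rational(1, 508))) = Add(Rational(3791, 2264), Mul(Rational(172, 3), Rational(1, 508))) = Add(Rational(3791, 2264), Rational(43, 381)) = Rational(1541723, 862584)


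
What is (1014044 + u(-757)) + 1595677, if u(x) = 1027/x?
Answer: 1975557770/757 ≈ 2.6097e+6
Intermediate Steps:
(1014044 + u(-757)) + 1595677 = (1014044 + 1027/(-757)) + 1595677 = (1014044 + 1027*(-1/757)) + 1595677 = (1014044 - 1027/757) + 1595677 = 767630281/757 + 1595677 = 1975557770/757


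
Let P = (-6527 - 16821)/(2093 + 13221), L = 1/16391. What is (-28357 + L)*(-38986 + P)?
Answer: 10673495942648072/9654299 ≈ 1.1056e+9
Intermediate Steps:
L = 1/16391 ≈ 6.1009e-5
P = -898/589 (P = -23348/15314 = -23348*1/15314 = -898/589 ≈ -1.5246)
(-28357 + L)*(-38986 + P) = (-28357 + 1/16391)*(-38986 - 898/589) = -464799586/16391*(-22963652/589) = 10673495942648072/9654299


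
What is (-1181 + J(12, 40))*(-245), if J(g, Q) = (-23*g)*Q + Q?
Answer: 2984345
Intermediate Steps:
J(g, Q) = Q - 23*Q*g (J(g, Q) = -23*Q*g + Q = Q - 23*Q*g)
(-1181 + J(12, 40))*(-245) = (-1181 + 40*(1 - 23*12))*(-245) = (-1181 + 40*(1 - 276))*(-245) = (-1181 + 40*(-275))*(-245) = (-1181 - 11000)*(-245) = -12181*(-245) = 2984345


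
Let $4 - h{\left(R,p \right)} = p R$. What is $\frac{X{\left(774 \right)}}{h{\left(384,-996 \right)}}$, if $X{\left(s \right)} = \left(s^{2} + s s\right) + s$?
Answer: $\frac{599463}{191234} \approx 3.1347$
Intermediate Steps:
$h{\left(R,p \right)} = 4 - R p$ ($h{\left(R,p \right)} = 4 - p R = 4 - R p$)
$X{\left(s \right)} = s + 2 s^{2}$ ($X{\left(s \right)} = \left(s^{2} + s^{2}\right) + s = 2 s^{2} + s = s + 2 s^{2}$)
$\frac{X{\left(774 \right)}}{h{\left(384,-996 \right)}} = \frac{774 \left(1 + 2 \cdot 774\right)}{4 - 384 \left(-996\right)} = \frac{774 \left(1 + 1548\right)}{4 + 382464} = \frac{774 \cdot 1549}{382468} = 1198926 \cdot \frac{1}{382468} = \frac{599463}{191234}$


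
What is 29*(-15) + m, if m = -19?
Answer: -454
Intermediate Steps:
29*(-15) + m = 29*(-15) - 19 = -435 - 19 = -454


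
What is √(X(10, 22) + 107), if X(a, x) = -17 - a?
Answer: 4*√5 ≈ 8.9443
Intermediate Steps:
√(X(10, 22) + 107) = √((-17 - 1*10) + 107) = √((-17 - 10) + 107) = √(-27 + 107) = √80 = 4*√5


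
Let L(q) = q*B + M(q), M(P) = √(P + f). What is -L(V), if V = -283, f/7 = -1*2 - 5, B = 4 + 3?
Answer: 1981 - 2*I*√83 ≈ 1981.0 - 18.221*I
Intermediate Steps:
B = 7
f = -49 (f = 7*(-1*2 - 5) = 7*(-2 - 5) = 7*(-7) = -49)
M(P) = √(-49 + P) (M(P) = √(P - 49) = √(-49 + P))
L(q) = √(-49 + q) + 7*q (L(q) = q*7 + √(-49 + q) = 7*q + √(-49 + q) = √(-49 + q) + 7*q)
-L(V) = -(√(-49 - 283) + 7*(-283)) = -(√(-332) - 1981) = -(2*I*√83 - 1981) = -(-1981 + 2*I*√83) = 1981 - 2*I*√83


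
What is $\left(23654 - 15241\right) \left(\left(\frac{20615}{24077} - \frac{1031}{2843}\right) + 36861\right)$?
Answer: $\frac{21227705286204177}{68450911} \approx 3.1012 \cdot 10^{8}$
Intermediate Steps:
$\left(23654 - 15241\right) \left(\left(\frac{20615}{24077} - \frac{1031}{2843}\right) + 36861\right) = 8413 \left(\left(20615 \cdot \frac{1}{24077} - \frac{1031}{2843}\right) + 36861\right) = 8413 \left(\left(\frac{20615}{24077} - \frac{1031}{2843}\right) + 36861\right) = 8413 \left(\frac{33785058}{68450911} + 36861\right) = 8413 \cdot \frac{2523202815429}{68450911} = \frac{21227705286204177}{68450911}$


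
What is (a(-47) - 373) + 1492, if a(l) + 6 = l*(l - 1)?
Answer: 3369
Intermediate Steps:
a(l) = -6 + l*(-1 + l) (a(l) = -6 + l*(l - 1) = -6 + l*(-1 + l))
(a(-47) - 373) + 1492 = ((-6 + (-47)**2 - 1*(-47)) - 373) + 1492 = ((-6 + 2209 + 47) - 373) + 1492 = (2250 - 373) + 1492 = 1877 + 1492 = 3369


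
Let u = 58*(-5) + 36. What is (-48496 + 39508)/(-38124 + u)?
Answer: 4494/19189 ≈ 0.23420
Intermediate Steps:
u = -254 (u = -290 + 36 = -254)
(-48496 + 39508)/(-38124 + u) = (-48496 + 39508)/(-38124 - 254) = -8988/(-38378) = -8988*(-1/38378) = 4494/19189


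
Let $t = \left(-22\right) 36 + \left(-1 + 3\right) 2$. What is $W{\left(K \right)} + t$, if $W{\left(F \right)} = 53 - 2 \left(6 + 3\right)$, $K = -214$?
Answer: $-753$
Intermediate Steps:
$W{\left(F \right)} = 35$ ($W{\left(F \right)} = 53 - 18 = 35$)
$t = -788$ ($t = -792 + 2 \cdot 2 = -792 + 4 = -788$)
$W{\left(K \right)} + t = 35 - 788 = -753$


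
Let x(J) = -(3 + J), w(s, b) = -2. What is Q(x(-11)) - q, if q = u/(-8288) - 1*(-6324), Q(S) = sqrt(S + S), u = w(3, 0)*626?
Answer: -13095353/2072 ≈ -6320.1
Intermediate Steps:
x(J) = -3 - J
u = -1252 (u = -2*626 = -1252)
Q(S) = sqrt(2)*sqrt(S) (Q(S) = sqrt(2*S) = sqrt(2)*sqrt(S))
q = 13103641/2072 (q = -1252/(-8288) - 1*(-6324) = -1252*(-1/8288) + 6324 = 313/2072 + 6324 = 13103641/2072 ≈ 6324.1)
Q(x(-11)) - q = sqrt(2)*sqrt(-3 - 1*(-11)) - 1*13103641/2072 = sqrt(2)*sqrt(-3 + 11) - 13103641/2072 = sqrt(2)*sqrt(8) - 13103641/2072 = sqrt(2)*(2*sqrt(2)) - 13103641/2072 = 4 - 13103641/2072 = -13095353/2072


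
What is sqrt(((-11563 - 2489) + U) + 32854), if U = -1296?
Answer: sqrt(17506) ≈ 132.31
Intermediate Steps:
sqrt(((-11563 - 2489) + U) + 32854) = sqrt(((-11563 - 2489) - 1296) + 32854) = sqrt((-14052 - 1296) + 32854) = sqrt(-15348 + 32854) = sqrt(17506)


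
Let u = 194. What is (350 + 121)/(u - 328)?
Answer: -471/134 ≈ -3.5149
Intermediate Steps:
(350 + 121)/(u - 328) = (350 + 121)/(194 - 328) = 471/(-134) = 471*(-1/134) = -471/134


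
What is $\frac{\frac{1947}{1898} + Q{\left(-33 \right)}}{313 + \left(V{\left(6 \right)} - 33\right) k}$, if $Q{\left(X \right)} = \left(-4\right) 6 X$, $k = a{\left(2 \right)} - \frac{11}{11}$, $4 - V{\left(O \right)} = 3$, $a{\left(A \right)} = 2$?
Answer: $\frac{1505163}{533338} \approx 2.8222$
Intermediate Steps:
$V{\left(O \right)} = 1$ ($V{\left(O \right)} = 4 - 3 = 1$)
$k = 1$ ($k = 2 - \frac{11}{11} = 2 - 1 = 1$)
$Q{\left(X \right)} = - 24 X$
$\frac{\frac{1947}{1898} + Q{\left(-33 \right)}}{313 + \left(V{\left(6 \right)} - 33\right) k} = \frac{\frac{1947}{1898} - -792}{313 + \left(1 - 33\right) 1} = \frac{1947 \cdot \frac{1}{1898} + 792}{313 - 32} = \frac{\frac{1947}{1898} + 792}{313 - 32} = \frac{1505163}{1898 \cdot 281} = \frac{1505163}{1898} \cdot \frac{1}{281} = \frac{1505163}{533338}$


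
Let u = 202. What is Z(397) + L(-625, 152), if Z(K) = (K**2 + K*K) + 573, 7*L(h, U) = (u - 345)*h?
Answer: 2299912/7 ≈ 3.2856e+5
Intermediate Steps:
L(h, U) = -143*h/7 (L(h, U) = ((202 - 345)*h)/7 = (-143*h)/7 = -143*h/7)
Z(K) = 573 + 2*K**2 (Z(K) = (K**2 + K**2) + 573 = 2*K**2 + 573 = 573 + 2*K**2)
Z(397) + L(-625, 152) = (573 + 2*397**2) - 143/7*(-625) = (573 + 2*157609) + 89375/7 = (573 + 315218) + 89375/7 = 315791 + 89375/7 = 2299912/7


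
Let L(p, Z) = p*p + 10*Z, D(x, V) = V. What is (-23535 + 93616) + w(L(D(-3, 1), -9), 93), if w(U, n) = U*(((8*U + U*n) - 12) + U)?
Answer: 879091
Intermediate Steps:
L(p, Z) = p² + 10*Z
w(U, n) = U*(-12 + 9*U + U*n) (w(U, n) = U*((-12 + 8*U + U*n) + U) = U*(-12 + 9*U + U*n))
(-23535 + 93616) + w(L(D(-3, 1), -9), 93) = (-23535 + 93616) + (1² + 10*(-9))*(-12 + 9*(1² + 10*(-9)) + (1² + 10*(-9))*93) = 70081 + (1 - 90)*(-12 + 9*(1 - 90) + (1 - 90)*93) = 70081 - 89*(-12 + 9*(-89) - 89*93) = 70081 - 89*(-12 - 801 - 8277) = 70081 - 89*(-9090) = 70081 + 809010 = 879091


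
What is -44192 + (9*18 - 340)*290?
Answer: -95812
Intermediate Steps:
-44192 + (9*18 - 340)*290 = -44192 + (162 - 340)*290 = -44192 - 178*290 = -44192 - 51620 = -95812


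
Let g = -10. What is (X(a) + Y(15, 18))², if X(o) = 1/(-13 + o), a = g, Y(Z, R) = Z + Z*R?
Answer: 42954916/529 ≈ 81200.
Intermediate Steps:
Y(Z, R) = Z + R*Z
a = -10
(X(a) + Y(15, 18))² = (1/(-13 - 10) + 15*(1 + 18))² = (1/(-23) + 15*19)² = (-1/23 + 285)² = (6554/23)² = 42954916/529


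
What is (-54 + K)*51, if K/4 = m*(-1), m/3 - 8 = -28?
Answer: 9486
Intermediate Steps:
m = -60 (m = 24 + 3*(-28) = 24 - 84 = -60)
K = 240 (K = 4*(-60*(-1)) = 4*60 = 240)
(-54 + K)*51 = (-54 + 240)*51 = 186*51 = 9486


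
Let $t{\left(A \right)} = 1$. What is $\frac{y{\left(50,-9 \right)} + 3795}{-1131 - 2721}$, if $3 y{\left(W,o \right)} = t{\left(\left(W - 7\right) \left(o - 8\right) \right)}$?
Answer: $- \frac{5693}{5778} \approx -0.98529$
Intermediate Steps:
$y{\left(W,o \right)} = \frac{1}{3}$ ($y{\left(W,o \right)} = \frac{1}{3} \cdot 1 = \frac{1}{3}$)
$\frac{y{\left(50,-9 \right)} + 3795}{-1131 - 2721} = \frac{\frac{1}{3} + 3795}{-1131 - 2721} = \frac{11386}{3 \left(-1131 - 2721\right)} = \frac{11386}{3 \left(-3852\right)} = \frac{11386}{3} \left(- \frac{1}{3852}\right) = - \frac{5693}{5778}$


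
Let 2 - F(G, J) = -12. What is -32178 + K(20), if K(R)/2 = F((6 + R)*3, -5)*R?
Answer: -31618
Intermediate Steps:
F(G, J) = 14 (F(G, J) = 2 - 1*(-12) = 2 + 12 = 14)
K(R) = 28*R (K(R) = 2*(14*R) = 28*R)
-32178 + K(20) = -32178 + 28*20 = -32178 + 560 = -31618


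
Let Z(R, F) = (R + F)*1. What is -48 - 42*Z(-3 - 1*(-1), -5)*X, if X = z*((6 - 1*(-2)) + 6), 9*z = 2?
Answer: 2600/3 ≈ 866.67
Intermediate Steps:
z = 2/9 (z = (1/9)*2 = 2/9 ≈ 0.22222)
Z(R, F) = F + R (Z(R, F) = (F + R)*1 = F + R)
X = 28/9 (X = 2*((6 - 1*(-2)) + 6)/9 = 2*((6 + 2) + 6)/9 = 2*(8 + 6)/9 = (2/9)*14 = 28/9 ≈ 3.1111)
-48 - 42*Z(-3 - 1*(-1), -5)*X = -48 - 42*(-5 + (-3 - 1*(-1)))*28/9 = -48 - 42*(-5 + (-3 + 1))*28/9 = -48 - 42*(-5 - 2)*28/9 = -48 - (-294)*28/9 = -48 - 42*(-196/9) = -48 + 2744/3 = 2600/3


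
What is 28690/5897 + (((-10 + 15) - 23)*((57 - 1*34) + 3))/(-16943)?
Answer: 488854466/99912871 ≈ 4.8928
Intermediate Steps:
28690/5897 + (((-10 + 15) - 23)*((57 - 1*34) + 3))/(-16943) = 28690*(1/5897) + ((5 - 23)*((57 - 34) + 3))*(-1/16943) = 28690/5897 - 18*(23 + 3)*(-1/16943) = 28690/5897 - 18*26*(-1/16943) = 28690/5897 - 468*(-1/16943) = 28690/5897 + 468/16943 = 488854466/99912871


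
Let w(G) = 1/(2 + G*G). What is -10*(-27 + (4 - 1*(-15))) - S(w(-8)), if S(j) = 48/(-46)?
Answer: 1864/23 ≈ 81.043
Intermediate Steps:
w(G) = 1/(2 + G²)
S(j) = -24/23 (S(j) = 48*(-1/46) = -24/23)
-10*(-27 + (4 - 1*(-15))) - S(w(-8)) = -10*(-27 + (4 - 1*(-15))) - 1*(-24/23) = -10*(-27 + (4 + 15)) + 24/23 = -10*(-27 + 19) + 24/23 = -10*(-8) + 24/23 = 80 + 24/23 = 1864/23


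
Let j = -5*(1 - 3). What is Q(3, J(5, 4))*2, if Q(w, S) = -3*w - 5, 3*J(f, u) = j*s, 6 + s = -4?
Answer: -28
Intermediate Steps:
s = -10 (s = -6 - 4 = -10)
j = 10 (j = -5*(-2) = 10)
J(f, u) = -100/3 (J(f, u) = (10*(-10))/3 = (⅓)*(-100) = -100/3)
Q(w, S) = -5 - 3*w
Q(3, J(5, 4))*2 = (-5 - 3*3)*2 = (-5 - 9)*2 = -14*2 = -28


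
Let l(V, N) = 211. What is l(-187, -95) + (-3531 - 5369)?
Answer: -8689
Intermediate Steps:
l(-187, -95) + (-3531 - 5369) = 211 + (-3531 - 5369) = 211 - 8900 = -8689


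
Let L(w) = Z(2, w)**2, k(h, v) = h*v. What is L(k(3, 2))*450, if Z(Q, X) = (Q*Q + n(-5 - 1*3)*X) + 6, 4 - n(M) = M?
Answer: 3025800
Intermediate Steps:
n(M) = 4 - M
Z(Q, X) = 6 + Q**2 + 12*X (Z(Q, X) = (Q*Q + (4 - (-5 - 1*3))*X) + 6 = (Q**2 + (4 - (-5 - 3))*X) + 6 = (Q**2 + (4 - 1*(-8))*X) + 6 = (Q**2 + (4 + 8)*X) + 6 = (Q**2 + 12*X) + 6 = 6 + Q**2 + 12*X)
L(w) = (10 + 12*w)**2 (L(w) = (6 + 2**2 + 12*w)**2 = (6 + 4 + 12*w)**2 = (10 + 12*w)**2)
L(k(3, 2))*450 = (4*(5 + 6*(3*2))**2)*450 = (4*(5 + 6*6)**2)*450 = (4*(5 + 36)**2)*450 = (4*41**2)*450 = (4*1681)*450 = 6724*450 = 3025800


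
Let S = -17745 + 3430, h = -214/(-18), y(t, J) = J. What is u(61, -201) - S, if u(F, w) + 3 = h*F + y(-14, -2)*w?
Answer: 138953/9 ≈ 15439.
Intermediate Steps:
h = 107/9 (h = -214*(-1/18) = 107/9 ≈ 11.889)
u(F, w) = -3 - 2*w + 107*F/9 (u(F, w) = -3 + (107*F/9 - 2*w) = -3 + (-2*w + 107*F/9) = -3 - 2*w + 107*F/9)
S = -14315
u(61, -201) - S = (-3 - 2*(-201) + (107/9)*61) - 1*(-14315) = (-3 + 402 + 6527/9) + 14315 = 10118/9 + 14315 = 138953/9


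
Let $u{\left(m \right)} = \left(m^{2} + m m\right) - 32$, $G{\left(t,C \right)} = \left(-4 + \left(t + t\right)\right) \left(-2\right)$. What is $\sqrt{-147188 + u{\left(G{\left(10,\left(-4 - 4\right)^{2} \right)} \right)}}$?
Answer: $2 i \sqrt{36293} \approx 381.01 i$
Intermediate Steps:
$G{\left(t,C \right)} = 8 - 4 t$ ($G{\left(t,C \right)} = \left(-4 + 2 t\right) \left(-2\right) = 8 - 4 t$)
$u{\left(m \right)} = -32 + 2 m^{2}$ ($u{\left(m \right)} = \left(m^{2} + m^{2}\right) - 32 = 2 m^{2} - 32 = -32 + 2 m^{2}$)
$\sqrt{-147188 + u{\left(G{\left(10,\left(-4 - 4\right)^{2} \right)} \right)}} = \sqrt{-147188 - \left(32 - 2 \left(8 - 40\right)^{2}\right)} = \sqrt{-147188 - \left(32 - 2 \left(-32\right)^{2}\right)} = \sqrt{-147188 + \left(-32 + 2 \cdot 1024\right)} = \sqrt{-147188 + \left(-32 + 2048\right)} = \sqrt{-147188 + 2016} = \sqrt{-145172} = 2 i \sqrt{36293}$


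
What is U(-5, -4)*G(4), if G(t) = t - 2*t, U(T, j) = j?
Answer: 16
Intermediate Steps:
G(t) = -t
U(-5, -4)*G(4) = -(-4)*4 = -4*(-4) = 16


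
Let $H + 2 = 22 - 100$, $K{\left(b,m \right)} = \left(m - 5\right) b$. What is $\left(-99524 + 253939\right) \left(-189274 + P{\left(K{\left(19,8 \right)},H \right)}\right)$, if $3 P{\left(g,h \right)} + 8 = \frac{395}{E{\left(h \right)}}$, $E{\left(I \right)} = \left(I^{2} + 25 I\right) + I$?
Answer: $- \frac{75756777406015}{2592} \approx -2.9227 \cdot 10^{10}$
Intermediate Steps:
$K{\left(b,m \right)} = b \left(-5 + m\right)$ ($K{\left(b,m \right)} = \left(-5 + m\right) b = b \left(-5 + m\right)$)
$E{\left(I \right)} = I^{2} + 26 I$
$H = -80$ ($H = -2 + \left(22 - 100\right) = -2 - 78 = -80$)
$P{\left(g,h \right)} = - \frac{8}{3} + \frac{395}{3 h \left(26 + h\right)}$ ($P{\left(g,h \right)} = - \frac{8}{3} + \frac{395 \frac{1}{h \left(26 + h\right)}}{3} = - \frac{8}{3} + \frac{395 \frac{1}{h} \frac{1}{26 + h}}{3} = - \frac{8}{3} + \frac{395}{3 h \left(26 + h\right)}$)
$\left(-99524 + 253939\right) \left(-189274 + P{\left(K{\left(19,8 \right)},H \right)}\right) = \left(-99524 + 253939\right) \left(-189274 + \frac{395 - - 640 \left(26 - 80\right)}{3 \left(-80\right) \left(26 - 80\right)}\right) = 154415 \left(-189274 + \frac{1}{3} \left(- \frac{1}{80}\right) \frac{1}{-54} \left(395 - \left(-640\right) \left(-54\right)\right)\right) = 154415 \left(-189274 + \frac{1}{3} \left(- \frac{1}{80}\right) \left(- \frac{1}{54}\right) \left(395 - 34560\right)\right) = 154415 \left(-189274 + \frac{1}{3} \left(- \frac{1}{80}\right) \left(- \frac{1}{54}\right) \left(-34165\right)\right) = 154415 \left(-189274 - \frac{6833}{2592}\right) = 154415 \left(- \frac{490605041}{2592}\right) = - \frac{75756777406015}{2592}$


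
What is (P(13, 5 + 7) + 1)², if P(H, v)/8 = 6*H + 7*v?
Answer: 1682209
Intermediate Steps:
P(H, v) = 48*H + 56*v (P(H, v) = 8*(6*H + 7*v) = 48*H + 56*v)
(P(13, 5 + 7) + 1)² = ((48*13 + 56*(5 + 7)) + 1)² = ((624 + 56*12) + 1)² = ((624 + 672) + 1)² = (1296 + 1)² = 1297² = 1682209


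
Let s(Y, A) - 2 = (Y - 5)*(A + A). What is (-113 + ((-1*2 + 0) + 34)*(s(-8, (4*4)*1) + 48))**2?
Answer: 139830625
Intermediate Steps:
s(Y, A) = 2 + 2*A*(-5 + Y) (s(Y, A) = 2 + (Y - 5)*(A + A) = 2 + (-5 + Y)*(2*A) = 2 + 2*A*(-5 + Y))
(-113 + ((-1*2 + 0) + 34)*(s(-8, (4*4)*1) + 48))**2 = (-113 + ((-1*2 + 0) + 34)*((2 - 10*4*4 + 2*((4*4)*1)*(-8)) + 48))**2 = (-113 + ((-2 + 0) + 34)*((2 - 160 + 2*(16*1)*(-8)) + 48))**2 = (-113 + (-2 + 34)*((2 - 10*16 + 2*16*(-8)) + 48))**2 = (-113 + 32*((2 - 160 - 256) + 48))**2 = (-113 + 32*(-414 + 48))**2 = (-113 + 32*(-366))**2 = (-113 - 11712)**2 = (-11825)**2 = 139830625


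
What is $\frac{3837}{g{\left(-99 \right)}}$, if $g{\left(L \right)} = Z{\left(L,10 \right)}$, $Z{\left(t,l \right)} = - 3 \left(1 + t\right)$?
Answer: $\frac{1279}{98} \approx 13.051$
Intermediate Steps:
$Z{\left(t,l \right)} = -3 - 3 t$
$g{\left(L \right)} = -3 - 3 L$
$\frac{3837}{g{\left(-99 \right)}} = \frac{3837}{-3 - -297} = \frac{3837}{-3 + 297} = \frac{3837}{294} = 3837 \cdot \frac{1}{294} = \frac{1279}{98}$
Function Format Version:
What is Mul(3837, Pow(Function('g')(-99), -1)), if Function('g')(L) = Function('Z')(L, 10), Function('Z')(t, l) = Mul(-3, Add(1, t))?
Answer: Rational(1279, 98) ≈ 13.051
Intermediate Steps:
Function('Z')(t, l) = Add(-3, Mul(-3, t))
Function('g')(L) = Add(-3, Mul(-3, L))
Mul(3837, Pow(Function('g')(-99), -1)) = Mul(3837, Pow(Add(-3, Mul(-3, -99)), -1)) = Mul(3837, Pow(Add(-3, 297), -1)) = Mul(3837, Pow(294, -1)) = Mul(3837, Rational(1, 294)) = Rational(1279, 98)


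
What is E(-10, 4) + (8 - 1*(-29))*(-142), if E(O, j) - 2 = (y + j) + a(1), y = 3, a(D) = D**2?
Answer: -5244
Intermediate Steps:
E(O, j) = 6 + j (E(O, j) = 2 + ((3 + j) + 1**2) = 2 + ((3 + j) + 1) = 2 + (4 + j) = 6 + j)
E(-10, 4) + (8 - 1*(-29))*(-142) = (6 + 4) + (8 - 1*(-29))*(-142) = 10 + (8 + 29)*(-142) = 10 + 37*(-142) = 10 - 5254 = -5244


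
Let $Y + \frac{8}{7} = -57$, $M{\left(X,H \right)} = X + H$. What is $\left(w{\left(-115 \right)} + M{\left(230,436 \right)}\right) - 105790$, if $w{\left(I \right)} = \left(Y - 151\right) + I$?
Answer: $- \frac{738137}{7} \approx -1.0545 \cdot 10^{5}$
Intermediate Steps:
$M{\left(X,H \right)} = H + X$
$Y = - \frac{407}{7}$ ($Y = - \frac{8}{7} - 57 = - \frac{407}{7} \approx -58.143$)
$w{\left(I \right)} = - \frac{1464}{7} + I$ ($w{\left(I \right)} = \left(- \frac{407}{7} - 151\right) + I = - \frac{1464}{7} + I$)
$\left(w{\left(-115 \right)} + M{\left(230,436 \right)}\right) - 105790 = \left(\left(- \frac{1464}{7} - 115\right) + \left(436 + 230\right)\right) - 105790 = \left(- \frac{2269}{7} + 666\right) - 105790 = \frac{2393}{7} - 105790 = - \frac{738137}{7}$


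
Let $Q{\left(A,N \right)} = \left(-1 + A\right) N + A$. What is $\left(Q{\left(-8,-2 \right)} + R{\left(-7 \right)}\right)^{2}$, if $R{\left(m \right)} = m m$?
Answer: $3481$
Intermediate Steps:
$Q{\left(A,N \right)} = A + N \left(-1 + A\right)$ ($Q{\left(A,N \right)} = N \left(-1 + A\right) + A = A + N \left(-1 + A\right)$)
$R{\left(m \right)} = m^{2}$
$\left(Q{\left(-8,-2 \right)} + R{\left(-7 \right)}\right)^{2} = \left(\left(-8 - -2 - -16\right) + \left(-7\right)^{2}\right)^{2} = \left(\left(-8 + 2 + 16\right) + 49\right)^{2} = \left(10 + 49\right)^{2} = 59^{2} = 3481$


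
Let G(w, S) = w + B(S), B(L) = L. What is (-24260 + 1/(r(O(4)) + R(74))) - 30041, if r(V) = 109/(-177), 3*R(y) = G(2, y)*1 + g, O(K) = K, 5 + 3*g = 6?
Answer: -715903853/13184 ≈ -54301.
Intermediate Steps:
g = ⅓ (g = -5/3 + (⅓)*6 = -5/3 + 2 = ⅓ ≈ 0.33333)
G(w, S) = S + w (G(w, S) = w + S = S + w)
R(y) = 7/9 + y/3 (R(y) = ((y + 2)*1 + ⅓)/3 = ((2 + y)*1 + ⅓)/3 = ((2 + y) + ⅓)/3 = (7/3 + y)/3 = 7/9 + y/3)
r(V) = -109/177 (r(V) = 109*(-1/177) = -109/177)
(-24260 + 1/(r(O(4)) + R(74))) - 30041 = (-24260 + 1/(-109/177 + (7/9 + (⅓)*74))) - 30041 = (-24260 + 1/(-109/177 + (7/9 + 74/3))) - 30041 = (-24260 + 1/(-109/177 + 229/9)) - 30041 = (-24260 + 1/(13184/531)) - 30041 = (-24260 + 531/13184) - 30041 = -319843309/13184 - 30041 = -715903853/13184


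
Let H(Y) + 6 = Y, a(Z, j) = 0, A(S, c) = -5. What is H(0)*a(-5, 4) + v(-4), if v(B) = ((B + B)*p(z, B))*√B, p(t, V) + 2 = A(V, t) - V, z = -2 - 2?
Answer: 48*I ≈ 48.0*I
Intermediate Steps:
H(Y) = -6 + Y
z = -4
p(t, V) = -7 - V (p(t, V) = -2 + (-5 - V) = -7 - V)
v(B) = 2*B^(3/2)*(-7 - B) (v(B) = ((B + B)*(-7 - B))*√B = ((2*B)*(-7 - B))*√B = (2*B*(-7 - B))*√B = 2*B^(3/2)*(-7 - B))
H(0)*a(-5, 4) + v(-4) = (-6 + 0)*0 + 2*(-4)^(3/2)*(-7 - 1*(-4)) = -6*0 + 2*(-8*I)*(-7 + 4) = 0 + 2*(-8*I)*(-3) = 0 + 48*I = 48*I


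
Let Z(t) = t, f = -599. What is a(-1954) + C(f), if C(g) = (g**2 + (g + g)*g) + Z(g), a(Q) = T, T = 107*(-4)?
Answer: 1075376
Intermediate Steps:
T = -428
a(Q) = -428
C(g) = g + 3*g**2 (C(g) = (g**2 + (g + g)*g) + g = (g**2 + (2*g)*g) + g = (g**2 + 2*g**2) + g = 3*g**2 + g = g + 3*g**2)
a(-1954) + C(f) = -428 - 599*(1 + 3*(-599)) = -428 - 599*(1 - 1797) = -428 - 599*(-1796) = -428 + 1075804 = 1075376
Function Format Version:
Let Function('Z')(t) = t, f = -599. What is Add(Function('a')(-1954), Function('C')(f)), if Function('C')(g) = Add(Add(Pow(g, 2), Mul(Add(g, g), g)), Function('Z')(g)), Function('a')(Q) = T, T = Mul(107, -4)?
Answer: 1075376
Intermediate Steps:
T = -428
Function('a')(Q) = -428
Function('C')(g) = Add(g, Mul(3, Pow(g, 2))) (Function('C')(g) = Add(Add(Pow(g, 2), Mul(Add(g, g), g)), g) = Add(Add(Pow(g, 2), Mul(Mul(2, g), g)), g) = Add(Add(Pow(g, 2), Mul(2, Pow(g, 2))), g) = Add(Mul(3, Pow(g, 2)), g) = Add(g, Mul(3, Pow(g, 2))))
Add(Function('a')(-1954), Function('C')(f)) = Add(-428, Mul(-599, Add(1, Mul(3, -599)))) = Add(-428, Mul(-599, Add(1, -1797))) = Add(-428, Mul(-599, -1796)) = Add(-428, 1075804) = 1075376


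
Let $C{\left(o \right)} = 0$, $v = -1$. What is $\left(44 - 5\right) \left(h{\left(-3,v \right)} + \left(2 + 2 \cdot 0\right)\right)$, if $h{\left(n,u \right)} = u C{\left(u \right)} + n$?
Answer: $-39$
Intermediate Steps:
$h{\left(n,u \right)} = n$ ($h{\left(n,u \right)} = u 0 + n = 0 + n = n$)
$\left(44 - 5\right) \left(h{\left(-3,v \right)} + \left(2 + 2 \cdot 0\right)\right) = \left(44 - 5\right) \left(-3 + \left(2 + 2 \cdot 0\right)\right) = 39 \left(-3 + \left(2 + 0\right)\right) = 39 \left(-3 + 2\right) = 39 \left(-1\right) = -39$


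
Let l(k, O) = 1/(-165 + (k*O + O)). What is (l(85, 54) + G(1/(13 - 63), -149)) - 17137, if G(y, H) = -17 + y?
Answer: -3841642729/223950 ≈ -17154.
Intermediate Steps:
l(k, O) = 1/(-165 + O + O*k) (l(k, O) = 1/(-165 + (O*k + O)) = 1/(-165 + (O + O*k)) = 1/(-165 + O + O*k))
(l(85, 54) + G(1/(13 - 63), -149)) - 17137 = (1/(-165 + 54 + 54*85) + (-17 + 1/(13 - 63))) - 17137 = (1/(-165 + 54 + 4590) + (-17 + 1/(-50))) - 17137 = (1/4479 + (-17 - 1/50)) - 17137 = (1/4479 - 851/50) - 17137 = -3811579/223950 - 17137 = -3841642729/223950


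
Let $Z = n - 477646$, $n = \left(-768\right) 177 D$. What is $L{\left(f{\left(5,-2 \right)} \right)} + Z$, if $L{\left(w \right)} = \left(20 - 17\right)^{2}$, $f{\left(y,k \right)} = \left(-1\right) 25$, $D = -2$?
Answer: $-205765$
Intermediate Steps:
$f{\left(y,k \right)} = -25$
$n = 271872$ ($n = \left(-768\right) 177 \left(-2\right) = \left(-135936\right) \left(-2\right) = 271872$)
$L{\left(w \right)} = 9$ ($L{\left(w \right)} = 3^{2} = 9$)
$Z = -205774$ ($Z = 271872 - 477646 = -205774$)
$L{\left(f{\left(5,-2 \right)} \right)} + Z = 9 - 205774 = -205765$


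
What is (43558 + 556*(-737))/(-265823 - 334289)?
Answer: 183107/300056 ≈ 0.61024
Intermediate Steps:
(43558 + 556*(-737))/(-265823 - 334289) = (43558 - 409772)/(-600112) = -366214*(-1/600112) = 183107/300056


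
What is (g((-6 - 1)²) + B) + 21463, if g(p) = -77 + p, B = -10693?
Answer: 10742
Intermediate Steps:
(g((-6 - 1)²) + B) + 21463 = ((-77 + (-6 - 1)²) - 10693) + 21463 = ((-77 + (-7)²) - 10693) + 21463 = ((-77 + 49) - 10693) + 21463 = (-28 - 10693) + 21463 = -10721 + 21463 = 10742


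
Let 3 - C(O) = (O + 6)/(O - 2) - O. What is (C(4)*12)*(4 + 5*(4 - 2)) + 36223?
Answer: 36559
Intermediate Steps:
C(O) = 3 + O - (6 + O)/(-2 + O) (C(O) = 3 - ((O + 6)/(O - 2) - O) = 3 - ((6 + O)/(-2 + O) - O) = 3 - (-O + (6 + O)/(-2 + O)) = 3 + (O - (6 + O)/(-2 + O)) = 3 + O - (6 + O)/(-2 + O))
(C(4)*12)*(4 + 5*(4 - 2)) + 36223 = (((-12 + 4²)/(-2 + 4))*12)*(4 + 5*(4 - 2)) + 36223 = (((-12 + 16)/2)*12)*(4 + 5*2) + 36223 = (((½)*4)*12)*(4 + 10) + 36223 = (2*12)*14 + 36223 = 24*14 + 36223 = 336 + 36223 = 36559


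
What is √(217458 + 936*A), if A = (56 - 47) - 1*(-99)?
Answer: 3*√35394 ≈ 564.40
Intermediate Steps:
A = 108 (A = 9 + 99 = 108)
√(217458 + 936*A) = √(217458 + 936*108) = √(217458 + 101088) = √318546 = 3*√35394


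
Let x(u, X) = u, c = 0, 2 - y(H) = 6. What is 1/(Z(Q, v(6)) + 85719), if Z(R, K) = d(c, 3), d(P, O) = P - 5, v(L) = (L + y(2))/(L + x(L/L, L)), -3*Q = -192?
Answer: 1/85714 ≈ 1.1667e-5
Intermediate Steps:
y(H) = -4 (y(H) = 2 - 1*6 = 2 - 6 = -4)
Q = 64 (Q = -⅓*(-192) = 64)
v(L) = (-4 + L)/(1 + L) (v(L) = (L - 4)/(L + L/L) = (-4 + L)/(L + 1) = (-4 + L)/(1 + L))
d(P, O) = -5 + P
Z(R, K) = -5 (Z(R, K) = -5 + 0 = -5)
1/(Z(Q, v(6)) + 85719) = 1/(-5 + 85719) = 1/85714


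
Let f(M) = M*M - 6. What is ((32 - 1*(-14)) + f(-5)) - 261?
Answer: -196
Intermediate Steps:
f(M) = -6 + M² (f(M) = M² - 6 = -6 + M²)
((32 - 1*(-14)) + f(-5)) - 261 = ((32 - 1*(-14)) + (-6 + (-5)²)) - 261 = ((32 + 14) + (-6 + 25)) - 261 = (46 + 19) - 261 = 65 - 261 = -196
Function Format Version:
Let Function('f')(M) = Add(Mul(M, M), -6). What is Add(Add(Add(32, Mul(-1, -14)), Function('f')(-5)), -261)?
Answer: -196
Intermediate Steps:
Function('f')(M) = Add(-6, Pow(M, 2)) (Function('f')(M) = Add(Pow(M, 2), -6) = Add(-6, Pow(M, 2)))
Add(Add(Add(32, Mul(-1, -14)), Function('f')(-5)), -261) = Add(Add(Add(32, Mul(-1, -14)), Add(-6, Pow(-5, 2))), -261) = Add(Add(Add(32, 14), Add(-6, 25)), -261) = Add(Add(46, 19), -261) = Add(65, -261) = -196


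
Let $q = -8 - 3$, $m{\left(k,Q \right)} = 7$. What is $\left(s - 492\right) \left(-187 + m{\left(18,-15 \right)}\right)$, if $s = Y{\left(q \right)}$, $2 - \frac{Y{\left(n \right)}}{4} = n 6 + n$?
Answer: $31680$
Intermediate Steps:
$q = -11$
$Y{\left(n \right)} = 8 - 28 n$ ($Y{\left(n \right)} = 8 - 4 \left(n 6 + n\right) = 8 - 4 \left(6 n + n\right) = 8 - 4 \cdot 7 n = 8 - 28 n$)
$s = 316$ ($s = 8 - -308 = 8 + 308 = 316$)
$\left(s - 492\right) \left(-187 + m{\left(18,-15 \right)}\right) = \left(316 - 492\right) \left(-187 + 7\right) = \left(-176\right) \left(-180\right) = 31680$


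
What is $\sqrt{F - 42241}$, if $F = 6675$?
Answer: $i \sqrt{35566} \approx 188.59 i$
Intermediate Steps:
$\sqrt{F - 42241} = \sqrt{6675 - 42241} = \sqrt{-35566} = i \sqrt{35566}$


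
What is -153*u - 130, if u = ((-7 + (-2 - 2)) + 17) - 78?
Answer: 10886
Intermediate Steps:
u = -72 (u = ((-7 - 4) + 17) - 78 = (-11 + 17) - 78 = 6 - 78 = -72)
-153*u - 130 = -153*(-72) - 130 = 11016 - 130 = 10886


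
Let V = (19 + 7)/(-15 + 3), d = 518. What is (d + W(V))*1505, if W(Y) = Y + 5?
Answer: 4703125/6 ≈ 7.8385e+5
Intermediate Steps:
V = -13/6 (V = 26/(-12) = 26*(-1/12) = -13/6 ≈ -2.1667)
W(Y) = 5 + Y
(d + W(V))*1505 = (518 + (5 - 13/6))*1505 = (518 + 17/6)*1505 = (3125/6)*1505 = 4703125/6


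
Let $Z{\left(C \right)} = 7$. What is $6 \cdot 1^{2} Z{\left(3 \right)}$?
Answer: $42$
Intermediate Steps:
$6 \cdot 1^{2} Z{\left(3 \right)} = 6 \cdot 1^{2} \cdot 7 = 6 \cdot 1 \cdot 7 = 6 \cdot 7 = 42$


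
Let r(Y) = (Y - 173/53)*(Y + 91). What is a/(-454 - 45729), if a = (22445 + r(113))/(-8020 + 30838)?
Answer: -2376049/55851595782 ≈ -4.2542e-5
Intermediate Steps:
r(Y) = (91 + Y)*(-173/53 + Y) (r(Y) = (Y - 173*1/53)*(91 + Y) = (Y - 173/53)*(91 + Y) = (-173/53 + Y)*(91 + Y) = (91 + Y)*(-173/53 + Y))
a = 2376049/1209354 (a = (22445 + (-15743/53 + 113² + (4650/53)*113))/(-8020 + 30838) = (22445 + (-15743/53 + 12769 + 525450/53))/22818 = (22445 + 1186464/53)*(1/22818) = (2376049/53)*(1/22818) = 2376049/1209354 ≈ 1.9647)
a/(-454 - 45729) = 2376049/(1209354*(-454 - 45729)) = (2376049/1209354)/(-46183) = (2376049/1209354)*(-1/46183) = -2376049/55851595782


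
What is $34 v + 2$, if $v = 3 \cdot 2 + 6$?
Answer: $410$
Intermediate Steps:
$v = 12$ ($v = 6 + 6 = 12$)
$34 v + 2 = 34 \cdot 12 + 2 = 408 + 2 = 410$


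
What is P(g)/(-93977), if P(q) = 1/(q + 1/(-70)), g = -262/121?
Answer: 8470/1734909397 ≈ 4.8821e-6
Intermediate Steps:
g = -262/121 (g = -262*1/121 = -262/121 ≈ -2.1653)
P(q) = 1/(-1/70 + q) (P(q) = 1/(q - 1/70) = 1/(-1/70 + q))
P(g)/(-93977) = (70/(-1 + 70*(-262/121)))/(-93977) = (70/(-1 - 18340/121))*(-1/93977) = (70/(-18461/121))*(-1/93977) = (70*(-121/18461))*(-1/93977) = -8470/18461*(-1/93977) = 8470/1734909397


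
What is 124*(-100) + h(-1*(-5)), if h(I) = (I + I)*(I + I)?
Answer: -12300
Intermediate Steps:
h(I) = 4*I² (h(I) = (2*I)*(2*I) = 4*I²)
124*(-100) + h(-1*(-5)) = 124*(-100) + 4*(-1*(-5))² = -12400 + 4*5² = -12400 + 4*25 = -12400 + 100 = -12300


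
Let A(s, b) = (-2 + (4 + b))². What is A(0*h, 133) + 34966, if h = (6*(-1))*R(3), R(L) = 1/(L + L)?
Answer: 53191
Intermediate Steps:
R(L) = 1/(2*L)
h = -1 (h = (6*(-1))*((½)/3) = -3/3 = -6*⅙ = -1)
A(s, b) = (2 + b)²
A(0*h, 133) + 34966 = (2 + 133)² + 34966 = 135² + 34966 = 18225 + 34966 = 53191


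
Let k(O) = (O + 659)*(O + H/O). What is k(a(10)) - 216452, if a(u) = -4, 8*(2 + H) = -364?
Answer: -1690351/8 ≈ -2.1129e+5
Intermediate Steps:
H = -95/2 (H = -2 + (⅛)*(-364) = -2 - 91/2 = -95/2 ≈ -47.500)
k(O) = (659 + O)*(O - 95/(2*O)) (k(O) = (O + 659)*(O - 95/(2*O)) = (659 + O)*(O - 95/(2*O)))
k(a(10)) - 216452 = (-95/2 + (-4)² + 659*(-4) - 62605/2/(-4)) - 216452 = (-95/2 + 16 - 2636 - 62605/2*(-¼)) - 216452 = (-95/2 + 16 - 2636 + 62605/8) - 216452 = 41265/8 - 216452 = -1690351/8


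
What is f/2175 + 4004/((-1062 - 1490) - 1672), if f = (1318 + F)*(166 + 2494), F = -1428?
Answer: -377167/2784 ≈ -135.48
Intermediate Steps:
f = -292600 (f = (1318 - 1428)*(166 + 2494) = -110*2660 = -292600)
f/2175 + 4004/((-1062 - 1490) - 1672) = -292600/2175 + 4004/((-1062 - 1490) - 1672) = -292600*1/2175 + 4004/(-2552 - 1672) = -11704/87 + 4004/(-4224) = -11704/87 + 4004*(-1/4224) = -11704/87 - 91/96 = -377167/2784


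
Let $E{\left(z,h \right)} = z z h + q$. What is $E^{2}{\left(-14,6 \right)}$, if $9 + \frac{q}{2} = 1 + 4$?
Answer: $1364224$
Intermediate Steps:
$q = -8$ ($q = -18 + 2 \left(1 + 4\right) = -18 + 2 \cdot 5 = -18 + 10 = -8$)
$E{\left(z,h \right)} = -8 + h z^{2}$ ($E{\left(z,h \right)} = z z h - 8 = z^{2} h - 8 = h z^{2} - 8 = -8 + h z^{2}$)
$E^{2}{\left(-14,6 \right)} = \left(-8 + 6 \left(-14\right)^{2}\right)^{2} = \left(-8 + 6 \cdot 196\right)^{2} = \left(-8 + 1176\right)^{2} = 1168^{2} = 1364224$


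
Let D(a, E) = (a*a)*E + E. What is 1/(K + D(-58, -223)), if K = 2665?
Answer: -1/747730 ≈ -1.3374e-6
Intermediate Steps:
D(a, E) = E + E*a**2 (D(a, E) = a**2*E + E = E*a**2 + E = E + E*a**2)
1/(K + D(-58, -223)) = 1/(2665 - 223*(1 + (-58)**2)) = 1/(2665 - 223*(1 + 3364)) = 1/(2665 - 223*3365) = 1/(2665 - 750395) = 1/(-747730) = -1/747730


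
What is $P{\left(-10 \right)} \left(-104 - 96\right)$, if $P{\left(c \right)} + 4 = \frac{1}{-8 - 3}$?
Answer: $\frac{9000}{11} \approx 818.18$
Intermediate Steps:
$P{\left(c \right)} = - \frac{45}{11}$ ($P{\left(c \right)} = -4 + \frac{1}{-8 - 3} = -4 + \frac{1}{-11} = -4 - \frac{1}{11} = - \frac{45}{11}$)
$P{\left(-10 \right)} \left(-104 - 96\right) = - \frac{45 \left(-104 - 96\right)}{11} = \left(- \frac{45}{11}\right) \left(-200\right) = \frac{9000}{11}$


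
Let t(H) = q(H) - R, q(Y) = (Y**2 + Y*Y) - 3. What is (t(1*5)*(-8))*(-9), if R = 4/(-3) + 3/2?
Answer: 3372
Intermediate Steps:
q(Y) = -3 + 2*Y**2 (q(Y) = (Y**2 + Y**2) - 3 = 2*Y**2 - 3 = -3 + 2*Y**2)
R = 1/6 (R = 4*(-1/3) + 3*(1/2) = -4/3 + 3/2 = 1/6 ≈ 0.16667)
t(H) = -19/6 + 2*H**2 (t(H) = (-3 + 2*H**2) - 1*1/6 = (-3 + 2*H**2) - 1/6 = -19/6 + 2*H**2)
(t(1*5)*(-8))*(-9) = ((-19/6 + 2*(1*5)**2)*(-8))*(-9) = ((-19/6 + 2*5**2)*(-8))*(-9) = ((-19/6 + 2*25)*(-8))*(-9) = ((-19/6 + 50)*(-8))*(-9) = ((281/6)*(-8))*(-9) = -1124/3*(-9) = 3372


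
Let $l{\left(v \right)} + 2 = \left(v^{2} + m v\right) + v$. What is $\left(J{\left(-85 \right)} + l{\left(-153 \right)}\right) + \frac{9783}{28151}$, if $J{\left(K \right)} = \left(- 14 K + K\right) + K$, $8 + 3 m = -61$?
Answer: $\frac{782410526}{28151} \approx 27793.0$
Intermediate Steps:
$m = -23$ ($m = - \frac{8}{3} + \frac{1}{3} \left(-61\right) = - \frac{8}{3} - \frac{61}{3} = -23$)
$l{\left(v \right)} = -2 + v^{2} - 22 v$ ($l{\left(v \right)} = -2 + \left(\left(v^{2} - 23 v\right) + v\right) = -2 + \left(v^{2} - 22 v\right) = -2 + v^{2} - 22 v$)
$J{\left(K \right)} = - 12 K$ ($J{\left(K \right)} = - 13 K + K = - 12 K$)
$\left(J{\left(-85 \right)} + l{\left(-153 \right)}\right) + \frac{9783}{28151} = \left(\left(-12\right) \left(-85\right) - \left(-3364 - 23409\right)\right) + \frac{9783}{28151} = \left(1020 + \left(-2 + 23409 + 3366\right)\right) + 9783 \cdot \frac{1}{28151} = \left(1020 + 26773\right) + \frac{9783}{28151} = 27793 + \frac{9783}{28151} = \frac{782410526}{28151}$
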